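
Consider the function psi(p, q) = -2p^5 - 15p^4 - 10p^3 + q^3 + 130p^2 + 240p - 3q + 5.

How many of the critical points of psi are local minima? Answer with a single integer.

psi separates as a function of p plus a function of q, so ∇psi=0 decouples.
∂psi/∂p = -10(p - 2)(p + 1)(p + 3)(p + 4) = 0 at p ∈ {-4, -3, -1, 2}; ∂psi/∂q = 3(q - 1)(q + 1) = 0 at q ∈ {-1, 1}.
The Hessian is diagonal: diag(psi_pp, psi_qq). Second derivatives: psi_pp(-4)=180, psi_pp(-3)=-100, psi_pp(-1)=180, psi_pp(2)=-900; psi_qq(-1)=-6, psi_qq(1)=6.
Local minima occur where both diagonal entries positive: (-4, 1), (-1, 1). Count: 2.

2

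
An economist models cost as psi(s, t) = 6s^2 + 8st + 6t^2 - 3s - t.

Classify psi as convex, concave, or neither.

psi is quadratic, so its Hessian is the constant matrix H = [[12, 8], [8, 12]].
det(H) = 80, tr(H) = 24.
det(H) > 0 and tr(H) > 0, so H is positive definite everywhere: convex.

convex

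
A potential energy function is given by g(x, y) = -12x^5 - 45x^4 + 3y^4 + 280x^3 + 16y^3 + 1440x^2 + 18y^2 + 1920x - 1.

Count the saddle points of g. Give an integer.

g separates as a function of x plus a function of y, so ∇g=0 decouples.
∂g/∂x = -60(x - 4)(x + 1)(x + 2)(x + 4) = 0 at x ∈ {-4, -2, -1, 4}; ∂g/∂y = 12y(y + 1)(y + 3) = 0 at y ∈ {-3, -1, 0}.
The Hessian is diagonal: diag(g_xx, g_yy). Second derivatives: g_xx(-4)=2880, g_xx(-2)=-720, g_xx(-1)=900, g_xx(4)=-14400; g_yy(-3)=72, g_yy(-1)=-24, g_yy(0)=36.
Saddle points occur where the two diagonal entries have opposite signs: (-4, -1), (-2, -3), (-2, 0), (-1, -1), (4, -3), (4, 0). Count: 6.

6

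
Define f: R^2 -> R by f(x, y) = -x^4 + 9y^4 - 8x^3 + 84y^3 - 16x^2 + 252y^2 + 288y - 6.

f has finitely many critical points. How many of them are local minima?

f separates as a function of x plus a function of y, so ∇f=0 decouples.
∂f/∂x = -4x(x + 2)(x + 4) = 0 at x ∈ {-4, -2, 0}; ∂f/∂y = 36(y + 1)(y + 2)(y + 4) = 0 at y ∈ {-4, -2, -1}.
The Hessian is diagonal: diag(f_xx, f_yy). Second derivatives: f_xx(-4)=-32, f_xx(-2)=16, f_xx(0)=-32; f_yy(-4)=216, f_yy(-2)=-72, f_yy(-1)=108.
Local minima occur where both diagonal entries positive: (-2, -4), (-2, -1). Count: 2.

2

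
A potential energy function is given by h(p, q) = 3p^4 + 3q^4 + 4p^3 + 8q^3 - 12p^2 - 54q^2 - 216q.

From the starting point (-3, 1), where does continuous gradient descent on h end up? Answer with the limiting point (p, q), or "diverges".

(-2, 3)

h is separable, so gradient descent decouples: p follows -∂h/∂p, q follows -∂h/∂q.
∂h/∂p = 12p(p - 1)(p + 2); at p=-3 this is -144, so p increases.
∂h/∂q = 12(q - 3)(q + 2)(q + 3); at q=1 this is -288, so q increases.
p converges to its nearest critical value -2 (a local min of the p-part); q converges to 3. The iterate converges to (-2, 3).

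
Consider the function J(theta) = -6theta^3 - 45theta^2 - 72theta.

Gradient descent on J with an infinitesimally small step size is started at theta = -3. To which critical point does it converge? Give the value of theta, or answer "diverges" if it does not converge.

-4

J'(theta) = -18(theta + 1)(theta + 4), so J'(-3) = 36.
Gradient descent moves in the -J' direction, i.e. theta is decreasing.
The nearest critical point in that direction is theta = -4, where J'' = 54 > 0 (a local minimum). The iterate converges there.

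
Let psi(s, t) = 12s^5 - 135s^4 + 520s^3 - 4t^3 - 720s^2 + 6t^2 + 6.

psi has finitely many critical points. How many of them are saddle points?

4

psi separates as a function of s plus a function of t, so ∇psi=0 decouples.
∂psi/∂s = 60s(s - 4)(s - 3)(s - 2) = 0 at s ∈ {0, 2, 3, 4}; ∂psi/∂t = -12t(t - 1) = 0 at t ∈ {0, 1}.
The Hessian is diagonal: diag(psi_ss, psi_tt). Second derivatives: psi_ss(0)=-1440, psi_ss(2)=240, psi_ss(3)=-180, psi_ss(4)=480; psi_tt(0)=12, psi_tt(1)=-12.
Saddle points occur where the two diagonal entries have opposite signs: (0, 0), (2, 1), (3, 0), (4, 1). Count: 4.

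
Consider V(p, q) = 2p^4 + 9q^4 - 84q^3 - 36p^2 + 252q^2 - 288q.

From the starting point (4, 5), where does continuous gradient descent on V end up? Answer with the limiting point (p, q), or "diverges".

V is separable, so gradient descent decouples: p follows -∂V/∂p, q follows -∂V/∂q.
∂V/∂p = 8p(p - 3)(p + 3); at p=4 this is 224, so p decreases.
∂V/∂q = 36(q - 4)(q - 2)(q - 1); at q=5 this is 432, so q decreases.
p converges to its nearest critical value 3 (a local min of the p-part); q converges to 4. The iterate converges to (3, 4).

(3, 4)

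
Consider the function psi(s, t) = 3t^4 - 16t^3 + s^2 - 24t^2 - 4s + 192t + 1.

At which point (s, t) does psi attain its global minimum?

(2, -2)

psi(s,t) separates as P(s) + Q(t) + 1, so its minimum is min P + min Q + 1.
P'(s) = 2s - 4 vanishes at s ∈ {2}; Q'(t) = 12(t - 4)(t - 2)(t + 2) vanishes at t ∈ {-2, 2, 4}.
Local minima of P (where P''>0): P(2)=-4. Local minima of Q: Q(-2)=-304, Q(4)=128.
So the global minimum of psi is P(2) + Q(-2) + 1 = -4 − 304 + 1 = -307, attained at (2, -2).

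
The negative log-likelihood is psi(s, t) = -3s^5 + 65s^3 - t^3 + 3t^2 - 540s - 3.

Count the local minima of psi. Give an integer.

psi separates as a function of s plus a function of t, so ∇psi=0 decouples.
∂psi/∂s = -15(s - 3)(s - 2)(s + 2)(s + 3) = 0 at s ∈ {-3, -2, 2, 3}; ∂psi/∂t = -3t(t - 2) = 0 at t ∈ {0, 2}.
The Hessian is diagonal: diag(psi_ss, psi_tt). Second derivatives: psi_ss(-3)=450, psi_ss(-2)=-300, psi_ss(2)=300, psi_ss(3)=-450; psi_tt(0)=6, psi_tt(2)=-6.
Local minima occur where both diagonal entries positive: (-3, 0), (2, 0). Count: 2.

2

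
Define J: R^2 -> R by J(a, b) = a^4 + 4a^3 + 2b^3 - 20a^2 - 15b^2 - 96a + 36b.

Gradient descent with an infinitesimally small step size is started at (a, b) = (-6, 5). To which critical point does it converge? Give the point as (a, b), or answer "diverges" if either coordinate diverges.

(-4, 3)

J is separable, so gradient descent decouples: a follows -∂J/∂a, b follows -∂J/∂b.
∂J/∂a = 4(a - 3)(a + 2)(a + 4); at a=-6 this is -288, so a increases.
∂J/∂b = 6(b - 3)(b - 2); at b=5 this is 36, so b decreases.
a converges to its nearest critical value -4 (a local min of the a-part); b converges to 3. The iterate converges to (-4, 3).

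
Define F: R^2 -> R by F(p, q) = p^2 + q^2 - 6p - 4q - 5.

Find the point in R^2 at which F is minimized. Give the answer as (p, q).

F(p,q) separates as A(p) + B(q) − 5, so its minimum is min A + min B − 5.
A'(p) = 2p - 6 vanishes at p ∈ {3}; B'(q) = 2q - 4 vanishes at q ∈ {2}.
Local minima of A (where A''>0): A(3)=-9. Local minima of B: B(2)=-4.
So the global minimum of F is A(3) + B(2) − 5 = -9 − 4 − 5 = -18, attained at (3, 2).

(3, 2)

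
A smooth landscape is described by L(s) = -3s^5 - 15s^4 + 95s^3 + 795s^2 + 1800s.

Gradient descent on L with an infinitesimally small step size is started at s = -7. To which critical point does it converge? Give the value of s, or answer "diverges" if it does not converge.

L'(s) = -15(s - 5)(s + 2)(s + 3)(s + 4), so L'(-7) = -10800.
Gradient descent moves in the -L' direction, i.e. s is increasing.
The nearest critical point in that direction is s = -4, where L'' = 270 > 0 (a local minimum). The iterate converges there.

-4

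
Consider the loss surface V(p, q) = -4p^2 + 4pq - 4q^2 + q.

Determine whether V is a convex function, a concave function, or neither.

concave

V is quadratic, so its Hessian is the constant matrix H = [[-8, 4], [4, -8]].
det(H) = 48, tr(H) = -16.
det(H) > 0 and tr(H) < 0, so H is negative definite everywhere: concave.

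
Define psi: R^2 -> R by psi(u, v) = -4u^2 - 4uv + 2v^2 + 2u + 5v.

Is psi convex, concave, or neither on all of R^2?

psi is quadratic, so its Hessian is the constant matrix H = [[-8, -4], [-4, 4]].
det(H) = -48, tr(H) = -4.
det(H) < 0, so H is indefinite: neither convex nor concave.

neither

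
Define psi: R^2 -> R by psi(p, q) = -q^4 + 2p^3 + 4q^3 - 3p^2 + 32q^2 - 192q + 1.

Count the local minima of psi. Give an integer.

1

psi separates as a function of p plus a function of q, so ∇psi=0 decouples.
∂psi/∂p = 6p(p - 1) = 0 at p ∈ {0, 1}; ∂psi/∂q = -4(q - 4)(q - 3)(q + 4) = 0 at q ∈ {-4, 3, 4}.
The Hessian is diagonal: diag(psi_pp, psi_qq). Second derivatives: psi_pp(0)=-6, psi_pp(1)=6; psi_qq(-4)=-224, psi_qq(3)=28, psi_qq(4)=-32.
Local minima occur where both diagonal entries positive: (1, 3). Count: 1.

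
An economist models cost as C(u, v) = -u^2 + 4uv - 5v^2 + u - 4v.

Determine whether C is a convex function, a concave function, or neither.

C is quadratic, so its Hessian is the constant matrix H = [[-2, 4], [4, -10]].
det(H) = 4, tr(H) = -12.
det(H) > 0 and tr(H) < 0, so H is negative definite everywhere: concave.

concave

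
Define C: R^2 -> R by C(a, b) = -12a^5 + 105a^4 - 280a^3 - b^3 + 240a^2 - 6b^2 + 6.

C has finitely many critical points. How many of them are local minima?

C separates as a function of a plus a function of b, so ∇C=0 decouples.
∂C/∂a = -60a(a - 4)(a - 2)(a - 1) = 0 at a ∈ {0, 1, 2, 4}; ∂C/∂b = -3b(b + 4) = 0 at b ∈ {-4, 0}.
The Hessian is diagonal: diag(C_aa, C_bb). Second derivatives: C_aa(0)=480, C_aa(1)=-180, C_aa(2)=240, C_aa(4)=-1440; C_bb(-4)=12, C_bb(0)=-12.
Local minima occur where both diagonal entries positive: (0, -4), (2, -4). Count: 2.

2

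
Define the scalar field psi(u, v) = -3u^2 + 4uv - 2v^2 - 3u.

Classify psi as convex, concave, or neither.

psi is quadratic, so its Hessian is the constant matrix H = [[-6, 4], [4, -4]].
det(H) = 8, tr(H) = -10.
det(H) > 0 and tr(H) < 0, so H is negative definite everywhere: concave.

concave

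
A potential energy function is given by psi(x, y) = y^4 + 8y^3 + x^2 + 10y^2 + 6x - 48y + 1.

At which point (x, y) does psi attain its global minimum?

psi(x,y) separates as P(x) + Q(y) + 1, so its minimum is min P + min Q + 1.
P'(x) = 2x + 6 vanishes at x ∈ {-3}; Q'(y) = 4(y - 1)(y + 3)(y + 4) vanishes at y ∈ {-4, -3, 1}.
Local minima of P (where P''>0): P(-3)=-9. Local minima of Q: Q(-4)=96, Q(1)=-29.
So the global minimum of psi is P(-3) + Q(1) + 1 = -9 − 29 + 1 = -37, attained at (-3, 1).

(-3, 1)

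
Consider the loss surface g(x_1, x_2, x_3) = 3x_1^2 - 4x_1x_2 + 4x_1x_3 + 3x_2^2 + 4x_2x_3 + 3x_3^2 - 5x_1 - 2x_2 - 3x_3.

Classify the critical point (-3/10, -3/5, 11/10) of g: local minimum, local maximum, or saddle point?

The Hessian is constant: H = [[6, -4, 4], [-4, 6, 4], [4, 4, 6]].
Leading principal minors: Δ₁ = 6, Δ₂ = 20, Δ₃ = -200.
The minors fit neither the all-positive nor the alternating-sign pattern, so H is indefinite: a saddle point.

saddle point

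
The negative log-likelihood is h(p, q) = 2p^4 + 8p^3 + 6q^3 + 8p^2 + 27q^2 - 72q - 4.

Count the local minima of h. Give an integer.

h separates as a function of p plus a function of q, so ∇h=0 decouples.
∂h/∂p = 8p(p + 1)(p + 2) = 0 at p ∈ {-2, -1, 0}; ∂h/∂q = 18(q - 1)(q + 4) = 0 at q ∈ {-4, 1}.
The Hessian is diagonal: diag(h_pp, h_qq). Second derivatives: h_pp(-2)=16, h_pp(-1)=-8, h_pp(0)=16; h_qq(-4)=-90, h_qq(1)=90.
Local minima occur where both diagonal entries positive: (-2, 1), (0, 1). Count: 2.

2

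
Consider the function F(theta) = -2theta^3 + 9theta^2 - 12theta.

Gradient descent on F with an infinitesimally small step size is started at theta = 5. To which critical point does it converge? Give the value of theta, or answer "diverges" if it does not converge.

F'(theta) = -6(theta - 2)(theta - 1), so F'(5) = -72.
Gradient descent moves in the -F' direction, i.e. theta is increasing.
There is no critical point above theta=5, and F' keeps the same sign, so the iterate runs off to +∞.

diverges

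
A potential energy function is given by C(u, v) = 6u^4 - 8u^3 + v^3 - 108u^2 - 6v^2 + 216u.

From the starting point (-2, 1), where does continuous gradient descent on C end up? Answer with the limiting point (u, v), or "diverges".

(-3, 4)

C is separable, so gradient descent decouples: u follows -∂C/∂u, v follows -∂C/∂v.
∂C/∂u = 24(u - 3)(u - 1)(u + 3); at u=-2 this is 360, so u decreases.
∂C/∂v = 3v(v - 4); at v=1 this is -9, so v increases.
u converges to its nearest critical value -3 (a local min of the u-part); v converges to 4. The iterate converges to (-3, 4).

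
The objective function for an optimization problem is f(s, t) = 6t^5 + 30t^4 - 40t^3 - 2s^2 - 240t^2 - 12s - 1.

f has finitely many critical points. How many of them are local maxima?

f separates as a function of s plus a function of t, so ∇f=0 decouples.
∂f/∂s = -4(s + 3) = 0 at s ∈ {-3}; ∂f/∂t = 30t(t - 2)(t + 2)(t + 4) = 0 at t ∈ {-4, -2, 0, 2}.
The Hessian is diagonal: diag(f_ss, f_tt). Second derivatives: f_ss(-3)=-4; f_tt(-4)=-1440, f_tt(-2)=480, f_tt(0)=-480, f_tt(2)=1440.
Local maxima occur where both diagonal entries negative: (-3, -4), (-3, 0). Count: 2.

2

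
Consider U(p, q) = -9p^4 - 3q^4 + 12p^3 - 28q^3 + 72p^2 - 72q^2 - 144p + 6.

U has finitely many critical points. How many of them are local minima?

U separates as a function of p plus a function of q, so ∇U=0 decouples.
∂U/∂p = -36(p - 2)(p - 1)(p + 2) = 0 at p ∈ {-2, 1, 2}; ∂U/∂q = -12q(q + 3)(q + 4) = 0 at q ∈ {-4, -3, 0}.
The Hessian is diagonal: diag(U_pp, U_qq). Second derivatives: U_pp(-2)=-432, U_pp(1)=108, U_pp(2)=-144; U_qq(-4)=-48, U_qq(-3)=36, U_qq(0)=-144.
Local minima occur where both diagonal entries positive: (1, -3). Count: 1.

1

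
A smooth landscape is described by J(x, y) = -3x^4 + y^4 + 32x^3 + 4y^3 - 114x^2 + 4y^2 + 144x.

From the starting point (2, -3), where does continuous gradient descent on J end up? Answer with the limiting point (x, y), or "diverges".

(3, -2)

J is separable, so gradient descent decouples: x follows -∂J/∂x, y follows -∂J/∂y.
∂J/∂x = -12(x - 4)(x - 3)(x - 1); at x=2 this is -24, so x increases.
∂J/∂y = 4y(y + 1)(y + 2); at y=-3 this is -24, so y increases.
x converges to its nearest critical value 3 (a local min of the x-part); y converges to -2. The iterate converges to (3, -2).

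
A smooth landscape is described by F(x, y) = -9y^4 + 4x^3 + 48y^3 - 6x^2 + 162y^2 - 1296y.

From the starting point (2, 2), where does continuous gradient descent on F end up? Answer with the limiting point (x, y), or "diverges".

F is separable, so gradient descent decouples: x follows -∂F/∂x, y follows -∂F/∂y.
∂F/∂x = 12x(x - 1); at x=2 this is 24, so x decreases.
∂F/∂y = -36(y - 4)(y - 3)(y + 3); at y=2 this is -360, so y increases.
x converges to its nearest critical value 1 (a local min of the x-part); y converges to 3. The iterate converges to (1, 3).

(1, 3)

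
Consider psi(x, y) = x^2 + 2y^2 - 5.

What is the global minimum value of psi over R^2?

psi(x,y) separates as P(x) + Q(y) − 5, so its minimum is min P + min Q − 5.
P'(x) = 2x vanishes at x ∈ {0}; Q'(y) = 4y vanishes at y ∈ {0}.
Local minima of P (where P''>0): P(0)=0. Local minima of Q: Q(0)=0.
So the global minimum of psi is P(0) + Q(0) − 5 = 0 + 0 − 5 = -5, attained at (0, 0).

-5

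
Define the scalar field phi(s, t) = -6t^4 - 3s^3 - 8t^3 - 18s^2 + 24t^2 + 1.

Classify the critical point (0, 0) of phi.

saddle point

The mixed partial ∂²phi/∂s∂t is 0, so the Hessian at any point is diag(phi_ss, phi_tt) = diag(-18(s + 2), 24(-3t^2 - 2t + 2)).
At (0, 0): H = diag(-36, 48).
The eigenvalues have opposite signs, so H is indefinite: a saddle point.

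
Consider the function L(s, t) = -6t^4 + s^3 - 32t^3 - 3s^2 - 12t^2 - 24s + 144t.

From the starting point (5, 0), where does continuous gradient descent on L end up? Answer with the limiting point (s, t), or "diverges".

L is separable, so gradient descent decouples: s follows -∂L/∂s, t follows -∂L/∂t.
∂L/∂s = 3(s - 4)(s + 2); at s=5 this is 21, so s decreases.
∂L/∂t = -24(t - 1)(t + 2)(t + 3); at t=0 this is 144, so t decreases.
s converges to its nearest critical value 4 (a local min of the s-part); t converges to -2. The iterate converges to (4, -2).

(4, -2)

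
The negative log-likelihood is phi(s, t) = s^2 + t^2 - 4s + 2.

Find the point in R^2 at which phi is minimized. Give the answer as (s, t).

phi(s,t) separates as P(s) + Q(t) + 2, so its minimum is min P + min Q + 2.
P'(s) = 2s - 4 vanishes at s ∈ {2}; Q'(t) = 2t vanishes at t ∈ {0}.
Local minima of P (where P''>0): P(2)=-4. Local minima of Q: Q(0)=0.
So the global minimum of phi is P(2) + Q(0) + 2 = -4 + 0 + 2 = -2, attained at (2, 0).

(2, 0)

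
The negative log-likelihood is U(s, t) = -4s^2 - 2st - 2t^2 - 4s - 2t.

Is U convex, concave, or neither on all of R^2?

concave

U is quadratic, so its Hessian is the constant matrix H = [[-8, -2], [-2, -4]].
det(H) = 28, tr(H) = -12.
det(H) > 0 and tr(H) < 0, so H is negative definite everywhere: concave.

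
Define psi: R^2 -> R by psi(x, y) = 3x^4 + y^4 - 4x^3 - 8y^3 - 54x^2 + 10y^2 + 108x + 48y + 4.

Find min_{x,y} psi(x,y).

psi(x,y) separates as P(x) + Q(y) + 4, so its minimum is min P + min Q + 4.
P'(x) = 12(x - 3)(x - 1)(x + 3) vanishes at x ∈ {-3, 1, 3}; Q'(y) = 4(y - 4)(y - 3)(y + 1) vanishes at y ∈ {-1, 3, 4}.
Local minima of P (where P''>0): P(-3)=-459, P(3)=-27. Local minima of Q: Q(-1)=-29, Q(4)=96.
So the global minimum of psi is P(-3) + Q(-1) + 4 = -459 − 29 + 4 = -484, attained at (-3, -1).

-484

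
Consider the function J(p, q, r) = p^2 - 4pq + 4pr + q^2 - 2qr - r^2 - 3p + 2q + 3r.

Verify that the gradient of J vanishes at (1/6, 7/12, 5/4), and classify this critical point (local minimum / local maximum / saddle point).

∇J = (2p - 4q + 4r - 3, -4p + 2q - 2r + 2, 4p - 2q - 2r + 3); substituting (1/6, 7/12, 5/4) gives ∇J = (0, 0, 0), so (1/6, 7/12, 5/4) is indeed a critical point.
The Hessian is constant: H = [[2, -4, 4], [-4, 2, -2], [4, -2, -2]].
Leading principal minors: Δ₁ = 2, Δ₂ = -12, Δ₃ = 48.
The minors fit neither the all-positive nor the alternating-sign pattern, so H is indefinite: a saddle point.

saddle point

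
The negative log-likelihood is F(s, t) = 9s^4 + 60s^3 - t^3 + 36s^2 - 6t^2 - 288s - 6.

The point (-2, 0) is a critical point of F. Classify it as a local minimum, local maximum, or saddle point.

local maximum

The mixed partial ∂²F/∂s∂t is 0, so the Hessian at any point is diag(F_ss, F_tt) = diag(36(3s^2 + 10s + 2), -6(t + 2)).
At (-2, 0): H = diag(-216, -12).
Both eigenvalues are negative, so H is negative definite: a local maximum.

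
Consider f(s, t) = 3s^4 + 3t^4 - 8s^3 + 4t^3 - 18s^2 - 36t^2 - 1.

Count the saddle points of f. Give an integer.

4

f separates as a function of s plus a function of t, so ∇f=0 decouples.
∂f/∂s = 12s(s - 3)(s + 1) = 0 at s ∈ {-1, 0, 3}; ∂f/∂t = 12t(t - 2)(t + 3) = 0 at t ∈ {-3, 0, 2}.
The Hessian is diagonal: diag(f_ss, f_tt). Second derivatives: f_ss(-1)=48, f_ss(0)=-36, f_ss(3)=144; f_tt(-3)=180, f_tt(0)=-72, f_tt(2)=120.
Saddle points occur where the two diagonal entries have opposite signs: (-1, 0), (0, -3), (0, 2), (3, 0). Count: 4.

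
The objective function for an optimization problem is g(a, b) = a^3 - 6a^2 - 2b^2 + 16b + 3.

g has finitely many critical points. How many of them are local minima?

0

g separates as a function of a plus a function of b, so ∇g=0 decouples.
∂g/∂a = 3a(a - 4) = 0 at a ∈ {0, 4}; ∂g/∂b = -4(b - 4) = 0 at b ∈ {4}.
The Hessian is diagonal: diag(g_aa, g_bb). Second derivatives: g_aa(0)=-12, g_aa(4)=12; g_bb(4)=-4.
Local minima occur where both diagonal entries positive: none. Count: 0.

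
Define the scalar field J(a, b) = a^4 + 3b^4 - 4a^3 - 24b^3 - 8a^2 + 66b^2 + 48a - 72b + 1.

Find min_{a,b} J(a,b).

J(a,b) separates as P(a) + Q(b) + 1, so its minimum is min P + min Q + 1.
P'(a) = 4(a - 3)(a - 2)(a + 2) vanishes at a ∈ {-2, 2, 3}; Q'(b) = 12(b - 3)(b - 2)(b - 1) vanishes at b ∈ {1, 2, 3}.
Local minima of P (where P''>0): P(-2)=-80, P(3)=45. Local minima of Q: Q(1)=-27, Q(3)=-27.
So the global minimum of J is P(-2) + Q(1) + 1 = -80 − 27 + 1 = -106, attained at (-2, 1).

-106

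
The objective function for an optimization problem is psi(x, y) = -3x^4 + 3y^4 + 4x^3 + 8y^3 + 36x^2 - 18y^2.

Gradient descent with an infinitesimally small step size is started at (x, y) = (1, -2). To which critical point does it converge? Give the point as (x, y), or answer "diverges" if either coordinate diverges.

psi is separable, so gradient descent decouples: x follows -∂psi/∂x, y follows -∂psi/∂y.
∂psi/∂x = -12x(x - 3)(x + 2); at x=1 this is 72, so x decreases.
∂psi/∂y = 12y(y - 1)(y + 3); at y=-2 this is 72, so y decreases.
x converges to its nearest critical value 0 (a local min of the x-part); y converges to -3. The iterate converges to (0, -3).

(0, -3)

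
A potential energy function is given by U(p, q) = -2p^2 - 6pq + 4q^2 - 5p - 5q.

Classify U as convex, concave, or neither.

U is quadratic, so its Hessian is the constant matrix H = [[-4, -6], [-6, 8]].
det(H) = -68, tr(H) = 4.
det(H) < 0, so H is indefinite: neither convex nor concave.

neither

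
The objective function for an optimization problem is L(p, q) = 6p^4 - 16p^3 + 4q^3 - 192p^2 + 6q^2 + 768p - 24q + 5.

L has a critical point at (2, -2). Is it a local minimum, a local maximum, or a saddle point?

local maximum

The mixed partial ∂²L/∂p∂q is 0, so the Hessian at any point is diag(L_pp, L_qq) = diag(24(3p^2 - 4p - 16), 12(2q + 1)).
At (2, -2): H = diag(-288, -36).
Both eigenvalues are negative, so H is negative definite: a local maximum.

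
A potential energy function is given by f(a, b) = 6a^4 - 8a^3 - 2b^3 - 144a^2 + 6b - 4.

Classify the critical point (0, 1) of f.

local maximum

The mixed partial ∂²f/∂a∂b is 0, so the Hessian at any point is diag(f_aa, f_bb) = diag(24(3a^2 - 2a - 12), -12b).
At (0, 1): H = diag(-288, -12).
Both eigenvalues are negative, so H is negative definite: a local maximum.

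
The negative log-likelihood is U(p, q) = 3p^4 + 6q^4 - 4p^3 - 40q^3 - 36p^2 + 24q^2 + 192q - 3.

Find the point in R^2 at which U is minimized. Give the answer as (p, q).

(3, -1)

U(p,q) separates as A(p) + B(q) − 3, so its minimum is min A + min B − 3.
A'(p) = 12p(p - 3)(p + 2) vanishes at p ∈ {-2, 0, 3}; B'(q) = 24(q - 4)(q - 2)(q + 1) vanishes at q ∈ {-1, 2, 4}.
Local minima of A (where A''>0): A(-2)=-64, A(3)=-189. Local minima of B: B(-1)=-122, B(4)=128.
So the global minimum of U is A(3) + B(-1) − 3 = -189 − 122 − 3 = -314, attained at (3, -1).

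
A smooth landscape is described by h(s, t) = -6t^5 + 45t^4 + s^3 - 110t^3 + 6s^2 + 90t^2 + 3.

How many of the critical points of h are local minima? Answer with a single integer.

h separates as a function of s plus a function of t, so ∇h=0 decouples.
∂h/∂s = 3s(s + 4) = 0 at s ∈ {-4, 0}; ∂h/∂t = -30t(t - 3)(t - 2)(t - 1) = 0 at t ∈ {0, 1, 2, 3}.
The Hessian is diagonal: diag(h_ss, h_tt). Second derivatives: h_ss(-4)=-12, h_ss(0)=12; h_tt(0)=180, h_tt(1)=-60, h_tt(2)=60, h_tt(3)=-180.
Local minima occur where both diagonal entries positive: (0, 0), (0, 2). Count: 2.

2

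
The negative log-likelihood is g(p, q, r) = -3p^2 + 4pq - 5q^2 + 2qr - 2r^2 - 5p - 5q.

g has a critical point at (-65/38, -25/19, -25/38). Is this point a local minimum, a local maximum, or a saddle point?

The Hessian is constant: H = [[-6, 4, 0], [4, -10, 2], [0, 2, -4]].
Leading principal minors: Δ₁ = -6, Δ₂ = 44, Δ₃ = -152.
The minors alternate sign starting negative (−, +, −), so H is negative definite: a local maximum.

local maximum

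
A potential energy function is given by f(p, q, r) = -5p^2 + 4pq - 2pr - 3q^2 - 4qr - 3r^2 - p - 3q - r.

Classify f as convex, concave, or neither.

concave

f is quadratic, so its Hessian is the constant matrix H = [[-10, 4, -2], [4, -6, -4], [-2, -4, -6]].
Leading principal minors: -10, 44, -16.
Signs alternate −, +, − ⇒ H ≺ 0 ⇒ concave.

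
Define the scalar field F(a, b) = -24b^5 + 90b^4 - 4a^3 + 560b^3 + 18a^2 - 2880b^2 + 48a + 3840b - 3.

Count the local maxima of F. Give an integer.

F separates as a function of a plus a function of b, so ∇F=0 decouples.
∂F/∂a = -12(a - 4)(a + 1) = 0 at a ∈ {-1, 4}; ∂F/∂b = -120(b - 4)(b - 2)(b - 1)(b + 4) = 0 at b ∈ {-4, 1, 2, 4}.
The Hessian is diagonal: diag(F_aa, F_bb). Second derivatives: F_aa(-1)=60, F_aa(4)=-60; F_bb(-4)=28800, F_bb(1)=-1800, F_bb(2)=1440, F_bb(4)=-5760.
Local maxima occur where both diagonal entries negative: (4, 1), (4, 4). Count: 2.

2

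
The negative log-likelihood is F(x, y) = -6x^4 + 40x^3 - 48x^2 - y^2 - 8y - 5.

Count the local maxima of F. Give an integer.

F separates as a function of x plus a function of y, so ∇F=0 decouples.
∂F/∂x = -24x(x - 4)(x - 1) = 0 at x ∈ {0, 1, 4}; ∂F/∂y = -2(y + 4) = 0 at y ∈ {-4}.
The Hessian is diagonal: diag(F_xx, F_yy). Second derivatives: F_xx(0)=-96, F_xx(1)=72, F_xx(4)=-288; F_yy(-4)=-2.
Local maxima occur where both diagonal entries negative: (0, -4), (4, -4). Count: 2.

2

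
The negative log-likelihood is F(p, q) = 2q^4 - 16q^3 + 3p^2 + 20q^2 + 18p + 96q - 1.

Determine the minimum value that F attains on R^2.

F(p,q) separates as A(p) + B(q) − 1, so its minimum is min A + min B − 1.
A'(p) = 6p + 18 vanishes at p ∈ {-3}; B'(q) = 8(q - 4)(q - 3)(q + 1) vanishes at q ∈ {-1, 3, 4}.
Local minima of A (where A''>0): A(-3)=-27. Local minima of B: B(-1)=-58, B(4)=192.
So the global minimum of F is A(-3) + B(-1) − 1 = -27 − 58 − 1 = -86, attained at (-3, -1).

-86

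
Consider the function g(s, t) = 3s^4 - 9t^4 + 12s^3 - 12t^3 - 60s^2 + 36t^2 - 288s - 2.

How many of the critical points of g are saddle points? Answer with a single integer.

g separates as a function of s plus a function of t, so ∇g=0 decouples.
∂g/∂s = 12(s - 3)(s + 2)(s + 4) = 0 at s ∈ {-4, -2, 3}; ∂g/∂t = -36t(t - 1)(t + 2) = 0 at t ∈ {-2, 0, 1}.
The Hessian is diagonal: diag(g_ss, g_tt). Second derivatives: g_ss(-4)=168, g_ss(-2)=-120, g_ss(3)=420; g_tt(-2)=-216, g_tt(0)=72, g_tt(1)=-108.
Saddle points occur where the two diagonal entries have opposite signs: (-4, -2), (-4, 1), (-2, 0), (3, -2), (3, 1). Count: 5.

5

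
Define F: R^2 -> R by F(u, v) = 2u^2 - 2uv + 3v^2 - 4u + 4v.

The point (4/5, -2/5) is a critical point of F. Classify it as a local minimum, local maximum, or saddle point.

The Hessian of F is constant: H = [[4, -2], [-2, 6]].
det(H) = 4·6 − (-2)² = 20.
det(H) > 0 and tr(H) = 10 > 0, so H is positive definite and the point is a local minimum.

local minimum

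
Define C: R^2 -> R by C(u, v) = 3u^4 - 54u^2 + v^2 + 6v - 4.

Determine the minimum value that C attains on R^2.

C(u,v) separates as P(u) + Q(v) − 4, so its minimum is min P + min Q − 4.
P'(u) = 12u(u - 3)(u + 3) vanishes at u ∈ {-3, 0, 3}; Q'(v) = 2v + 6 vanishes at v ∈ {-3}.
Local minima of P (where P''>0): P(-3)=-243, P(3)=-243. Local minima of Q: Q(-3)=-9.
So the global minimum of C is P(-3) + Q(-3) − 4 = -243 − 9 − 4 = -256, attained at (-3, -3).

-256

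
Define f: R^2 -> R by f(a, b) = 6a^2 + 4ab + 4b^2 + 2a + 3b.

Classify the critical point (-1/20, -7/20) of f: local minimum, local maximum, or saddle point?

local minimum

The Hessian of f is constant: H = [[12, 4], [4, 8]].
det(H) = 12·8 − 4² = 80.
det(H) > 0 and tr(H) = 20 > 0, so H is positive definite and the point is a local minimum.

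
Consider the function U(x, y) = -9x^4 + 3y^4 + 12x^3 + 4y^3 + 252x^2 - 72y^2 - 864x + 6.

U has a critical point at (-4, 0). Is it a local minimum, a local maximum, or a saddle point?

local maximum

The mixed partial ∂²U/∂x∂y is 0, so the Hessian at any point is diag(U_xx, U_yy) = diag(36(-3x^2 + 2x + 14), 12(3y^2 + 2y - 12)).
At (-4, 0): H = diag(-1512, -144).
Both eigenvalues are negative, so H is negative definite: a local maximum.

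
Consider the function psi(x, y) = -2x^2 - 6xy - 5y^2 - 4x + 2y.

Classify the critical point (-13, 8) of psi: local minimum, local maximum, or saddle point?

The Hessian of psi is constant: H = [[-4, -6], [-6, -10]].
det(H) = (-4)·(-10) − (-6)² = 4.
det(H) > 0 and tr(H) = -14 < 0, so H is negative definite and the point is a local maximum.

local maximum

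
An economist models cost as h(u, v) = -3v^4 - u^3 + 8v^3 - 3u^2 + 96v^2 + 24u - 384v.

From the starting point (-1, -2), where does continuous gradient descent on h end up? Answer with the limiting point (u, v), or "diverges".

h is separable, so gradient descent decouples: u follows -∂h/∂u, v follows -∂h/∂v.
∂h/∂u = -3(u - 2)(u + 4); at u=-1 this is 27, so u decreases.
∂h/∂v = -12(v - 4)(v - 2)(v + 4); at v=-2 this is -576, so v increases.
u converges to its nearest critical value -4 (a local min of the u-part); v converges to 2. The iterate converges to (-4, 2).

(-4, 2)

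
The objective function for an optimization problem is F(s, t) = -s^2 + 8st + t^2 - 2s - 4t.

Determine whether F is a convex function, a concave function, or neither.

neither

F is quadratic, so its Hessian is the constant matrix H = [[-2, 8], [8, 2]].
det(H) = -68, tr(H) = 0.
det(H) < 0, so H is indefinite: neither convex nor concave.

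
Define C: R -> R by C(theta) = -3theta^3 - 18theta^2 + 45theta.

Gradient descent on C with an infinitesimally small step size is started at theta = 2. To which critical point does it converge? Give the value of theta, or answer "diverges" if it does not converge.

C'(theta) = -9(theta - 1)(theta + 5), so C'(2) = -63.
Gradient descent moves in the -C' direction, i.e. theta is increasing.
There is no critical point above theta=2, and C' keeps the same sign, so the iterate runs off to +∞.

diverges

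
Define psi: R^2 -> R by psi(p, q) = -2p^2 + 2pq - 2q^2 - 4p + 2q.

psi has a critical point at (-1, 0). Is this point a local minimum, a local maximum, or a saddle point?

local maximum

The Hessian of psi is constant: H = [[-4, 2], [2, -4]].
det(H) = (-4)·(-4) − 2² = 12.
det(H) > 0 and tr(H) = -8 < 0, so H is negative definite and the point is a local maximum.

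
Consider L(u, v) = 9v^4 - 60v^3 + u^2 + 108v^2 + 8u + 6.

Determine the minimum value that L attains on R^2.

-10

L(u,v) separates as P(u) + Q(v) + 6, so its minimum is min P + min Q + 6.
P'(u) = 2u + 8 vanishes at u ∈ {-4}; Q'(v) = 36v(v - 3)(v - 2) vanishes at v ∈ {0, 2, 3}.
Local minima of P (where P''>0): P(-4)=-16. Local minima of Q: Q(0)=0, Q(3)=81.
So the global minimum of L is P(-4) + Q(0) + 6 = -16 + 0 + 6 = -10, attained at (-4, 0).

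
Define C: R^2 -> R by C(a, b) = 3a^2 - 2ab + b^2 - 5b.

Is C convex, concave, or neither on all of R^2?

C is quadratic, so its Hessian is the constant matrix H = [[6, -2], [-2, 2]].
det(H) = 8, tr(H) = 8.
det(H) > 0 and tr(H) > 0, so H is positive definite everywhere: convex.

convex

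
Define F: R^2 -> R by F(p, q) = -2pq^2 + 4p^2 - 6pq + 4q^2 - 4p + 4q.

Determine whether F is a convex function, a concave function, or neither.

The term -2pq^2 is cubic, so the Hessian is not constant.
∂²F/∂q² = -4p + 8, which takes both signs as p varies (negative for sufficiently large p). A diagonal entry of the Hessian changing sign means the Hessian is neither positive- nor negative-semidefinite on all of R^2.

neither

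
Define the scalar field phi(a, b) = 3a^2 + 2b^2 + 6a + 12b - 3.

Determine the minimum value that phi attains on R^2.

-24

phi(a,b) separates as P(a) + Q(b) − 3, so its minimum is min P + min Q − 3.
P'(a) = 6a + 6 vanishes at a ∈ {-1}; Q'(b) = 4b + 12 vanishes at b ∈ {-3}.
Local minima of P (where P''>0): P(-1)=-3. Local minima of Q: Q(-3)=-18.
So the global minimum of phi is P(-1) + Q(-3) − 3 = -3 − 18 − 3 = -24, attained at (-1, -3).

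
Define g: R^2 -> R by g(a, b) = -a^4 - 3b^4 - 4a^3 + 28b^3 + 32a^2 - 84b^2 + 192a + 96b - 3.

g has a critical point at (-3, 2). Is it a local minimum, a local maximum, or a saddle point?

local minimum

The mixed partial ∂²g/∂a∂b is 0, so the Hessian at any point is diag(g_aa, g_bb) = diag(4(-3a^2 - 6a + 16), 12(-3b^2 + 14b - 14)).
At (-3, 2): H = diag(28, 24).
Both eigenvalues are positive, so H is positive definite: a local minimum.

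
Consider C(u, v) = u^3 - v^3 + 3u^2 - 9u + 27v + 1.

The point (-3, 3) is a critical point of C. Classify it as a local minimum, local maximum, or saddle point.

The mixed partial ∂²C/∂u∂v is 0, so the Hessian at any point is diag(C_uu, C_vv) = diag(6(u + 1), -6v).
At (-3, 3): H = diag(-12, -18).
Both eigenvalues are negative, so H is negative definite: a local maximum.

local maximum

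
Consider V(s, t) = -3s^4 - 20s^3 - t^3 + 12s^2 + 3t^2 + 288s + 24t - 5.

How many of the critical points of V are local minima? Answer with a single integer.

V separates as a function of s plus a function of t, so ∇V=0 decouples.
∂V/∂s = -12(s - 2)(s + 3)(s + 4) = 0 at s ∈ {-4, -3, 2}; ∂V/∂t = -3(t - 4)(t + 2) = 0 at t ∈ {-2, 4}.
The Hessian is diagonal: diag(V_ss, V_tt). Second derivatives: V_ss(-4)=-72, V_ss(-3)=60, V_ss(2)=-360; V_tt(-2)=18, V_tt(4)=-18.
Local minima occur where both diagonal entries positive: (-3, -2). Count: 1.

1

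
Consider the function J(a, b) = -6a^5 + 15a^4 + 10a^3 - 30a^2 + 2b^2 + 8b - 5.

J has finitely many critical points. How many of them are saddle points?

J separates as a function of a plus a function of b, so ∇J=0 decouples.
∂J/∂a = -30a(a - 2)(a - 1)(a + 1) = 0 at a ∈ {-1, 0, 1, 2}; ∂J/∂b = 4(b + 2) = 0 at b ∈ {-2}.
The Hessian is diagonal: diag(J_aa, J_bb). Second derivatives: J_aa(-1)=180, J_aa(0)=-60, J_aa(1)=60, J_aa(2)=-180; J_bb(-2)=4.
Saddle points occur where the two diagonal entries have opposite signs: (0, -2), (2, -2). Count: 2.

2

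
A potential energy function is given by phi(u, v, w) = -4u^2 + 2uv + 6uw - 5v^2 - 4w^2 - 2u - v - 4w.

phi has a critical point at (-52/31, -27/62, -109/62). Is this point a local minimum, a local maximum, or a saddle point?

local maximum

The Hessian is constant: H = [[-8, 2, 6], [2, -10, 0], [6, 0, -8]].
Leading principal minors: Δ₁ = -8, Δ₂ = 76, Δ₃ = -248.
The minors alternate sign starting negative (−, +, −), so H is negative definite: a local maximum.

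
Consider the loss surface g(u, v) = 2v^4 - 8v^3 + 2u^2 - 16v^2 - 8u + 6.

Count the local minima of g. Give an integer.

g separates as a function of u plus a function of v, so ∇g=0 decouples.
∂g/∂u = 4(u - 2) = 0 at u ∈ {2}; ∂g/∂v = 8v(v - 4)(v + 1) = 0 at v ∈ {-1, 0, 4}.
The Hessian is diagonal: diag(g_uu, g_vv). Second derivatives: g_uu(2)=4; g_vv(-1)=40, g_vv(0)=-32, g_vv(4)=160.
Local minima occur where both diagonal entries positive: (2, -1), (2, 4). Count: 2.

2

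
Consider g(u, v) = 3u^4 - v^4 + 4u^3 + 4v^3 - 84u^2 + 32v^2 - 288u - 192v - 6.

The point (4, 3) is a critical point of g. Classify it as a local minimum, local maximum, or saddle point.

The mixed partial ∂²g/∂u∂v is 0, so the Hessian at any point is diag(g_uu, g_vv) = diag(12(3u^2 + 2u - 14), 4(-3v^2 + 6v + 16)).
At (4, 3): H = diag(504, 28).
Both eigenvalues are positive, so H is positive definite: a local minimum.

local minimum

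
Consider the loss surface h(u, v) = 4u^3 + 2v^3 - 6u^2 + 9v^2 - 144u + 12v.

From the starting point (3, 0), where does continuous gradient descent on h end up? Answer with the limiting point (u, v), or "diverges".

(4, -1)

h is separable, so gradient descent decouples: u follows -∂h/∂u, v follows -∂h/∂v.
∂h/∂u = 12(u - 4)(u + 3); at u=3 this is -72, so u increases.
∂h/∂v = 6(v + 1)(v + 2); at v=0 this is 12, so v decreases.
u converges to its nearest critical value 4 (a local min of the u-part); v converges to -1. The iterate converges to (4, -1).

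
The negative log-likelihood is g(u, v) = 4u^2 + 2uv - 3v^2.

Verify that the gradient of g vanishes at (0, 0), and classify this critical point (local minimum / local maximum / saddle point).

saddle point

∇g = (8u + 2v, 2u - 6v); substituting (0, 0) gives ∇g = (0, 0), so (0, 0) is indeed a critical point.
The Hessian of g is constant: H = [[8, 2], [2, -6]].
det(H) = 8·(-6) − 2² = -52.
Since det(H) < 0, H is indefinite and the critical point is a saddle point.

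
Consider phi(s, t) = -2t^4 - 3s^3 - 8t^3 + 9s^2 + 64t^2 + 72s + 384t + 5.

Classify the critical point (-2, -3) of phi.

local minimum

The mixed partial ∂²phi/∂s∂t is 0, so the Hessian at any point is diag(phi_ss, phi_tt) = diag(18(-s + 1), 8(-3t^2 - 6t + 16)).
At (-2, -3): H = diag(54, 56).
Both eigenvalues are positive, so H is positive definite: a local minimum.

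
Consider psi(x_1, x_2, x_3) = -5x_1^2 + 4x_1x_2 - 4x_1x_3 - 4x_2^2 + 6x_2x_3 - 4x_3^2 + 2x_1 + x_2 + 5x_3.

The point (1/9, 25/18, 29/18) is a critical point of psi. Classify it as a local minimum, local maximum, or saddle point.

local maximum

The Hessian is constant: H = [[-10, 4, -4], [4, -8, 6], [-4, 6, -8]].
Leading principal minors: Δ₁ = -10, Δ₂ = 64, Δ₃ = -216.
The minors alternate sign starting negative (−, +, −), so H is negative definite: a local maximum.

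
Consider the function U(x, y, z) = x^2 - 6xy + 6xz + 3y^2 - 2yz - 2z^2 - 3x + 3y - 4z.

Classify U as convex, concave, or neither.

U is quadratic, so its Hessian is the constant matrix H = [[2, -6, 6], [-6, 6, -2], [6, -2, -4]].
Leading principal minors: 2, -24, 16.
Neither pattern holds ⇒ H is indefinite ⇒ neither convex nor concave.

neither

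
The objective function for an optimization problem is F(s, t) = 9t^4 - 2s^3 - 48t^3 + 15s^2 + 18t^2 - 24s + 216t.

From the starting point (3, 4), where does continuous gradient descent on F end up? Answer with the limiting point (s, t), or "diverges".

F is separable, so gradient descent decouples: s follows -∂F/∂s, t follows -∂F/∂t.
∂F/∂s = -6(s - 4)(s - 1); at s=3 this is 12, so s decreases.
∂F/∂t = 36(t - 3)(t - 2)(t + 1); at t=4 this is 360, so t decreases.
s converges to its nearest critical value 1 (a local min of the s-part); t converges to 3. The iterate converges to (1, 3).

(1, 3)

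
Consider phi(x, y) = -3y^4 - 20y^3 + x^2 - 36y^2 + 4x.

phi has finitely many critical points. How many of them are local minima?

1

phi separates as a function of x plus a function of y, so ∇phi=0 decouples.
∂phi/∂x = 2(x + 2) = 0 at x ∈ {-2}; ∂phi/∂y = -12y(y + 2)(y + 3) = 0 at y ∈ {-3, -2, 0}.
The Hessian is diagonal: diag(phi_xx, phi_yy). Second derivatives: phi_xx(-2)=2; phi_yy(-3)=-36, phi_yy(-2)=24, phi_yy(0)=-72.
Local minima occur where both diagonal entries positive: (-2, -2). Count: 1.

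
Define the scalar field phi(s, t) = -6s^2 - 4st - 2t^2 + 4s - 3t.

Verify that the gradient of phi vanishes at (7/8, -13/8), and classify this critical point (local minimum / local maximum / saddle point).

∇phi = (-12s - 4t + 4, -4s - 4t - 3); substituting (7/8, -13/8) gives ∇phi = (0, 0), so (7/8, -13/8) is indeed a critical point.
The Hessian of phi is constant: H = [[-12, -4], [-4, -4]].
det(H) = (-12)·(-4) − (-4)² = 32.
det(H) > 0 and tr(H) = -16 < 0, so H is negative definite and the point is a local maximum.

local maximum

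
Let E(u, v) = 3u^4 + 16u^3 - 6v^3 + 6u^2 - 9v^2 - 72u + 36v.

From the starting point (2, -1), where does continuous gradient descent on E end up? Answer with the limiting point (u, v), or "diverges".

(1, -2)

E is separable, so gradient descent decouples: u follows -∂E/∂u, v follows -∂E/∂v.
∂E/∂u = 12(u - 1)(u + 2)(u + 3); at u=2 this is 240, so u decreases.
∂E/∂v = -18(v - 1)(v + 2); at v=-1 this is 36, so v decreases.
u converges to its nearest critical value 1 (a local min of the u-part); v converges to -2. The iterate converges to (1, -2).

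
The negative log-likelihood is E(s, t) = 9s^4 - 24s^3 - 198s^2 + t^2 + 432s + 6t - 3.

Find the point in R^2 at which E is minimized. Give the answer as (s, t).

(-3, -3)

E(s,t) separates as P(s) + Q(t) − 3, so its minimum is min P + min Q − 3.
P'(s) = 36(s - 4)(s - 1)(s + 3) vanishes at s ∈ {-3, 1, 4}; Q'(t) = 2(t + 3) vanishes at t ∈ {-3}.
Local minima of P (where P''>0): P(-3)=-1701, P(4)=-672. Local minima of Q: Q(-3)=-9.
So the global minimum of E is P(-3) + Q(-3) − 3 = -1701 − 9 − 3 = -1713, attained at (-3, -3).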